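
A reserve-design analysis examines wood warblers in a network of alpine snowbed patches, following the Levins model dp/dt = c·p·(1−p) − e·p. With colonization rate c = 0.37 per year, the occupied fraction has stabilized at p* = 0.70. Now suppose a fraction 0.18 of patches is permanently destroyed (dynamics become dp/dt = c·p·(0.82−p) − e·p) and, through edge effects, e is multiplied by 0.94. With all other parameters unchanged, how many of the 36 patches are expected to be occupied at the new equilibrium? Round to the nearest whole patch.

Balance c(1−p*) = e gives e = 0.37×(1 − 0.70000) = 0.11100.
New p* = 0.82 − e/c = 0.82 − 0.10434/0.37000 = 0.53800.
Expected occupied = 36 × 0.53800 = 19.37 ≈ 19.

19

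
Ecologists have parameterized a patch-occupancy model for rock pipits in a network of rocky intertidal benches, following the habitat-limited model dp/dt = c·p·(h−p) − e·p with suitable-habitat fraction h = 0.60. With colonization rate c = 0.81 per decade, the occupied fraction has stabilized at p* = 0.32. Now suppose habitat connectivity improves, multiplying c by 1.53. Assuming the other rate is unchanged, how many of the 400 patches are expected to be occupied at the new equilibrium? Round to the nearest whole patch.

167

Balance c(h−p*) = e gives e = 0.81×(0.6 − 0.32000) = 0.22680.
New p* = 0.6 − e/c = 0.6 − 0.22680/1.23930 = 0.41699.
Expected occupied = 400 × 0.41699 = 166.80 ≈ 167.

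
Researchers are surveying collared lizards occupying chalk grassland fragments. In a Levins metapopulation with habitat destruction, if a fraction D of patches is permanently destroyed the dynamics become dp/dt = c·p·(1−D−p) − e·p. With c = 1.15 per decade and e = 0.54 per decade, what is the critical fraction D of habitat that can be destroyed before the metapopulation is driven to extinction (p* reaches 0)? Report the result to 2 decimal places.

The nontrivial equilibrium is p* = (1−D) − e/c; extinction occurs when this hits zero.
So D_crit = 1 − e/c = 1 − 0.54/1.15 = 1 − 0.4696 = 0.5304.
This equals the undisturbed p*, a classic result of Lande's extension.

0.53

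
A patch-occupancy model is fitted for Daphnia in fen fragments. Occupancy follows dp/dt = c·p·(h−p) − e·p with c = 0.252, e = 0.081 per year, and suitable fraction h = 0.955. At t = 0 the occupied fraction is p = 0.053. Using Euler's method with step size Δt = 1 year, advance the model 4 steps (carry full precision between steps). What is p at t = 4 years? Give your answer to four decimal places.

0.0905

Update rule: p ← p + [c·p·(h−p) − e·p]·Δt with Δt = 1.
step 1: Δp = +0.00775, p = 0.06075
step 2: Δp = +0.00877, p = 0.06952
step 3: Δp = +0.00988, p = 0.07941
step 4: Δp = +0.01109, p = 0.09050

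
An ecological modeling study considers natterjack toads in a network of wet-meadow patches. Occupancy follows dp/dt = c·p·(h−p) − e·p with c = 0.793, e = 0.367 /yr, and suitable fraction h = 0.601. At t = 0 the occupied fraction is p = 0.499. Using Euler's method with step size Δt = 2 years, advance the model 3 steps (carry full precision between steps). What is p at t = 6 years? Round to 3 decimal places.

Update rule: p ← p + [c·p·(h−p) − e·p]·Δt with Δt = 2.
step 1: Δp = -0.28554, p = 0.21346
step 2: Δp = -0.02548, p = 0.18798
step 3: Δp = -0.01484, p = 0.17314

0.173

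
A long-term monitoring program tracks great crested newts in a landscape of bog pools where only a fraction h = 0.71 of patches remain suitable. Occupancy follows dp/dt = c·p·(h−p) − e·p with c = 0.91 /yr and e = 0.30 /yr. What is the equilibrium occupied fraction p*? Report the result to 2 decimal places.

Setting dp/dt = 0 and dividing by p* gives c·(h−p*) = e.
So p* = h − e/c = 0.71 − 0.30/0.91 = 0.71 − 0.3297 = 0.3803.

0.38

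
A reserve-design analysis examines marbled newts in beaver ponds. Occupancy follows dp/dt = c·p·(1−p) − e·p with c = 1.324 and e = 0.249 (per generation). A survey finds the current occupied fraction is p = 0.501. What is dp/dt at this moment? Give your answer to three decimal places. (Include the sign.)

Colonization term: c·p·(1−p) = 1.324×0.501×0.4990 = 0.33100.
Extinction term: e·p = 0.12475.
dp/dt = 0.33100 − 0.12475 = 0.20625.

0.206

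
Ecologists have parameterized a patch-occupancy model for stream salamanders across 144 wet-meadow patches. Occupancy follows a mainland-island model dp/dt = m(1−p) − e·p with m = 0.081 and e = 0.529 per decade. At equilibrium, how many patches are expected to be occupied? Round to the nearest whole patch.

p* = m/(m+e) = 0.081/0.6100 = 0.1328.
Expected occupied patches = N × p* = 144 × 0.1328 = 19.12 ≈ 19.

19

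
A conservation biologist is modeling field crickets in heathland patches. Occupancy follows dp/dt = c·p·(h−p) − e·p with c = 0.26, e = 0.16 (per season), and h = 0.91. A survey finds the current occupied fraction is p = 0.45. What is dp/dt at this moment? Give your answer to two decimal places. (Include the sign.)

-0.02

Colonization term: c·p·(h−p) = 0.26×0.45×0.4600 = 0.05382.
Extinction term: e·p = 0.07200.
dp/dt = 0.05382 − 0.07200 = -0.01818.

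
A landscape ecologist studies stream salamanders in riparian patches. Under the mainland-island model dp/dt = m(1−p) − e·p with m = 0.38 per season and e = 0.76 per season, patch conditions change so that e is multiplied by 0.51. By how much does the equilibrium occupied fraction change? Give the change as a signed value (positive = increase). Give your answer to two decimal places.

Before: p* = 0.38/(0.38+0.76) = 0.3333.
After: m = 0.38, e = 0.3876; p* = 0.38/0.7676 = 0.4950.
Δp* = 0.4950 − 0.3333 = +0.1617.

0.16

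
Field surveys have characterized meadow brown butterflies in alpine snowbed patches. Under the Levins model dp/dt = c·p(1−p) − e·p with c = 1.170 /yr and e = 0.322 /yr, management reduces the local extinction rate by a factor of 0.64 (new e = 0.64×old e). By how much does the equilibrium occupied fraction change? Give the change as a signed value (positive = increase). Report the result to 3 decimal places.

Before: p* = 1 − 0.322/1.170 = 0.7248.
After the change, c = 1.17, e = 0.20608, so p* = 1 − 0.20608/1.17 = 0.8239.
Δp* = 0.8239 − 0.7248 = +0.0991.

0.099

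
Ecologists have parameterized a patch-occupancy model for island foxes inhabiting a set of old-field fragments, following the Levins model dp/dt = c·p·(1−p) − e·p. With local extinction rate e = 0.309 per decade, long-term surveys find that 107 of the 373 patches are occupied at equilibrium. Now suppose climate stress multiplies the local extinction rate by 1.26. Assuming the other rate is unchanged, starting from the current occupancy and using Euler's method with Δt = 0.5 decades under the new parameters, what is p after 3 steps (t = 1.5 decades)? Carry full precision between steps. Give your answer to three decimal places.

Observed p* = 107/373 = 0.28686.
Balance c(1−p*) = e gives c = e/(1 − 0.28686) = 0.309/0.71314 = 0.43330.
Starting from p₀ = 0.28686; update p ← p + (dp/dt)·Δt with the new parameters.
  1  |  dp/dt·Δt = -0.011523  |  p_1 = 0.275340
  2  |  dp/dt·Δt = -0.010373  |  p_2 = 0.264967
  3  |  dp/dt·Δt = -0.009387  |  p_3 = 0.255580

0.256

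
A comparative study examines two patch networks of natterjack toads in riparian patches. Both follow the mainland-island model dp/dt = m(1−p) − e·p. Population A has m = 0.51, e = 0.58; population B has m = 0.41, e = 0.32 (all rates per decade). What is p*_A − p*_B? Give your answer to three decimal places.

A: p*_A = m/(m+e) = 0.51/1.0900 = 0.4679.
B: p*_B = 0.41/0.7300 = 0.5616.
p*_A − p*_B = 0.4679 − 0.5616 = -0.0938.

-0.094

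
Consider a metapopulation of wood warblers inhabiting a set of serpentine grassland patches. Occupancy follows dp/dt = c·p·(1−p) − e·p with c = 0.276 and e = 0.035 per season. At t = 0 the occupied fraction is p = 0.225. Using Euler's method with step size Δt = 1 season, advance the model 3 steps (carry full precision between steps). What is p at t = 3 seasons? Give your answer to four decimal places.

Update rule: p ← p + [c·p·(1−p) − e·p]·Δt with Δt = 1.
p: 0.22500 → 0.26525  (Δp = +0.04025)
p: 0.26525 → 0.30976  (Δp = +0.04451)
p: 0.30976 → 0.35793  (Δp = +0.04817)

0.3579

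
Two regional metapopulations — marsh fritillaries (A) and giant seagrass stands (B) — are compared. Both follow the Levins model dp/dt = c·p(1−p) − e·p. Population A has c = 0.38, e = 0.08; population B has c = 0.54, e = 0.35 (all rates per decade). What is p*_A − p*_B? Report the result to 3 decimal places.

A: p*_A = 1 − 0.08/0.38 = 0.7895.
B: p*_B = 1 − 0.35/0.54 = 0.3519.
p*_A − p*_B = 0.7895 − 0.3519 = 0.4376.

0.438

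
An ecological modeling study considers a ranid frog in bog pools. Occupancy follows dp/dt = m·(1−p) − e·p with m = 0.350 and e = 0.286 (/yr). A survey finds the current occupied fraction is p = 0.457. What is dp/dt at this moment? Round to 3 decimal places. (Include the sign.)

Colonization term: m·(1−p) = 0.350×0.5430 = 0.19005.
Extinction term: e·p = 0.13070.
dp/dt = 0.19005 − 0.13070 = 0.05935.

0.059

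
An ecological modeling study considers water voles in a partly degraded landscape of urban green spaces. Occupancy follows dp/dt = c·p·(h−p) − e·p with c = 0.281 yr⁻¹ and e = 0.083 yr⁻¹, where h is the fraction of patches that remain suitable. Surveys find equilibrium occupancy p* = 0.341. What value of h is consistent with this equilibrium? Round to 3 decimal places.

At equilibrium c(h−p*) = e, so h = p* + e/c.
h = 0.341 + 0.083/0.281 = 0.341 + 0.2954 = 0.6364.

0.636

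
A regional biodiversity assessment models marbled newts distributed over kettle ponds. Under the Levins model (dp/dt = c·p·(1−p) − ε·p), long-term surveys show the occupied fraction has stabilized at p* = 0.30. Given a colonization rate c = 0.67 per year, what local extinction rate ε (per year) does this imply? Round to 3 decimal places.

At equilibrium c(1−p*) = ε.
ε = 0.67 × (1 − 0.30) = 0.67 × 0.7000 = 0.4690.

0.469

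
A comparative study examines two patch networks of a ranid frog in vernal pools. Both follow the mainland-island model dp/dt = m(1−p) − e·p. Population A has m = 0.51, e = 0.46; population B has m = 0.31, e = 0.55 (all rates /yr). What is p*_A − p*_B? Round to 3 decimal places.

0.165

A: p*_A = m/(m+e) = 0.51/0.9700 = 0.5258.
B: p*_B = 0.31/0.8600 = 0.3605.
p*_A − p*_B = 0.5258 − 0.3605 = 0.1653.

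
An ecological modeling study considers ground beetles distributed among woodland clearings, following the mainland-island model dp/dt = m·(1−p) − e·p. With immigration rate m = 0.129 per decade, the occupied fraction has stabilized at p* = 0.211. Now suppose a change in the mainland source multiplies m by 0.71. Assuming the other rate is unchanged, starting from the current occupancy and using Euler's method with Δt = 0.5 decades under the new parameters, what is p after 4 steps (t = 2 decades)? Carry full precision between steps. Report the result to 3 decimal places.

Balance m(1−p*) = e·p* gives e = m(1−p*)/p* = 0.129×0.78900/0.21100 = 0.48237.
Starting from p₀ = 0.21100; update p ← p + (dp/dt)·Δt with the new parameters.
t = 0.5: p = 0.21100 + (-0.01476) = 0.19624
t = 1: p = 0.19624 + (-0.01052) = 0.18572
t = 1.5: p = 0.18572 + (-0.00750) = 0.17822
t = 2: p = 0.17822 + (-0.00535) = 0.17287

0.173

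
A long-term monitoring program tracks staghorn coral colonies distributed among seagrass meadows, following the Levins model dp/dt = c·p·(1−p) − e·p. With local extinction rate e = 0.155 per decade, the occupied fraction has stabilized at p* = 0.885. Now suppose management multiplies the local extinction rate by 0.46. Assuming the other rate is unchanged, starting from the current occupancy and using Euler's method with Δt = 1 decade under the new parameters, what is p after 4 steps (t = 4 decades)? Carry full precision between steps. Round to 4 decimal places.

Balance c(1−p*) = e gives c = e/(1 − 0.88500) = 0.155/0.11500 = 1.34783.
Starting from p₀ = 0.88500; update p ← p + (dp/dt)·Δt with the new parameters.
p: 0.88500 → 0.95907  (Δp = +0.07407)
p: 0.95907 → 0.94360  (Δp = -0.01548)
p: 0.94360 → 0.94805  (Δp = +0.00446)
p: 0.94805 → 0.94684  (Δp = -0.00122)

0.9468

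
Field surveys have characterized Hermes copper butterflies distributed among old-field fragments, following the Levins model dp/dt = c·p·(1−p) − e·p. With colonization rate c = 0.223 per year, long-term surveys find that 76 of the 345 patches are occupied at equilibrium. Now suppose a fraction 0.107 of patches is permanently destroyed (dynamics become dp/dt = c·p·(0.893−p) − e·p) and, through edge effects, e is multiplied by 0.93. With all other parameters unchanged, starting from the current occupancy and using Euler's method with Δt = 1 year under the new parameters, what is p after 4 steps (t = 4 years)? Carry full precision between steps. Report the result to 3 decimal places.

0.211

Observed p* = 76/345 = 0.22029.
Balance c(1−p*) = e gives e = 0.223×(1 − 0.22029) = 0.17388.
Starting from p₀ = 0.22029; update p ← p + (dp/dt)·Δt with the new parameters.
  1  |  dp/dt·Δt = -0.002575  |  p_1 = 0.217715
  2  |  dp/dt·Δt = -0.002420  |  p_2 = 0.215295
  3  |  dp/dt·Δt = -0.002277  |  p_3 = 0.213018
  4  |  dp/dt·Δt = -0.002145  |  p_4 = 0.210873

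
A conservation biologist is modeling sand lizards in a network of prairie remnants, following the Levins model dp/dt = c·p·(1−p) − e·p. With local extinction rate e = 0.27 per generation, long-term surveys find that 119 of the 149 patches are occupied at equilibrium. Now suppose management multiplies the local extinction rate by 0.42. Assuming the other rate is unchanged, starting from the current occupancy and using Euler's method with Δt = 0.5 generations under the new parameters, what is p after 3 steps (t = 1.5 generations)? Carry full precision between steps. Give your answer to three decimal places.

0.906

Observed p* = 119/149 = 0.79866.
Balance c(1−p*) = e gives c = e/(1 − 0.79866) = 0.27/0.20134 = 1.34100.
Starting from p₀ = 0.79866; update p ← p + (dp/dt)·Δt with the new parameters.
p: 0.79866 → 0.86119  (Δp = +0.06253)
p: 0.86119 → 0.89251  (Δp = +0.03132)
p: 0.89251 → 0.90623  (Δp = +0.01372)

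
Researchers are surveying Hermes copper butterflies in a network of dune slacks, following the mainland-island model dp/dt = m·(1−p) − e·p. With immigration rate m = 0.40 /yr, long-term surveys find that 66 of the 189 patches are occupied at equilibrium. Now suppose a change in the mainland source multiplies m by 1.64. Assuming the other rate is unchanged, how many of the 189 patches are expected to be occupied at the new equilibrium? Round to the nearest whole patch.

Observed p* = 66/189 = 0.34921.
Balance m(1−p*) = e·p* gives e = m(1−p*)/p* = 0.40×0.65079/0.34921 = 0.74544.
New p* = m/(m+e) = 0.65600/(0.65600+0.74544) = 0.46809.
Expected occupied = 189 × 0.46809 = 88.47 ≈ 88.

88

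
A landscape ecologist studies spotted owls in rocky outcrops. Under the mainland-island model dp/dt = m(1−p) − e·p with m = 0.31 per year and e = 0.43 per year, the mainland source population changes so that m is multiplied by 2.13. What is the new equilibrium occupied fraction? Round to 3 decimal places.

0.606

Before: p* = 0.31/(0.31+0.43) = 0.4189.
After: m = 0.6603, e = 0.43; p* = 0.6603/1.0903 = 0.6056.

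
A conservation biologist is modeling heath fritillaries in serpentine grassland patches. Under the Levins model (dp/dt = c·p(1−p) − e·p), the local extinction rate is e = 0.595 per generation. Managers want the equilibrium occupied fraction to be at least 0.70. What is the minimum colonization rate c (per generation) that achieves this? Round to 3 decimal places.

1.983

p* = 1 − e/c ≥ 0.70 requires e/c ≤ 0.3000, i.e. c ≥ e/0.3000.
c_min = 0.595/0.3000 = 1.9833.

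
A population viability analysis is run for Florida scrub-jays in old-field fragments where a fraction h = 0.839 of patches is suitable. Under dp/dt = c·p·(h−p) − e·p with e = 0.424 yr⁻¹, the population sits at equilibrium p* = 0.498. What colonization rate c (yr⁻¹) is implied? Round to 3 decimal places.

At equilibrium c(h−p*) = e, so c = e/(h−p*).
c = 0.424/(0.839 − 0.498) = 0.424/0.3410 = 1.2434.

1.243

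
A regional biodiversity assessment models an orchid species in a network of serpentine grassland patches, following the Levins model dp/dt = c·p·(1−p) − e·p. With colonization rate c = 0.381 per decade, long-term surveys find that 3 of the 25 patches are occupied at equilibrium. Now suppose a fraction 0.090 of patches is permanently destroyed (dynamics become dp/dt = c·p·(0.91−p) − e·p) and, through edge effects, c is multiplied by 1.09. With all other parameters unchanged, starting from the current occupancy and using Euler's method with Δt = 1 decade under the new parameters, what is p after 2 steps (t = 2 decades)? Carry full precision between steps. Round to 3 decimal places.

Observed p* = 3/25 = 0.12000.
Balance c(1−p*) = e gives e = 0.381×(1 − 0.12000) = 0.33528.
Starting from p₀ = 0.12000; update p ← p + (dp/dt)·Δt with the new parameters.
p: 0.12000 → 0.11914  (Δp = -0.00086)
p: 0.11914 → 0.11832  (Δp = -0.00082)

0.118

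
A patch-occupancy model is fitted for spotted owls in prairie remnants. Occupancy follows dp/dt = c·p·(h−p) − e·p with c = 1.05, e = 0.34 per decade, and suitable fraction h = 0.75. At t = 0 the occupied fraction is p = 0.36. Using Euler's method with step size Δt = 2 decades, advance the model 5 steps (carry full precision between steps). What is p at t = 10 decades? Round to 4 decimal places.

0.4262

Update rule: p ← p + [c·p·(h−p) − e·p]·Δt with Δt = 2.
step 1: Δp = +0.05004, p = 0.41004
step 2: Δp = +0.01391, p = 0.42395
step 3: Δp = +0.00200, p = 0.42594
step 4: Δp = +0.00022, p = 0.42616
step 5: Δp = +0.00002, p = 0.42619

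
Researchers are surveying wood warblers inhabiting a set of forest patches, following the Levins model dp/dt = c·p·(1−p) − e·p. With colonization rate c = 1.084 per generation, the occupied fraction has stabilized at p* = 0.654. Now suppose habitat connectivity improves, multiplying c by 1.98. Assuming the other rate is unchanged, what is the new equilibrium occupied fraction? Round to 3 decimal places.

Balance c(1−p*) = e gives e = 1.084×(1 − 0.65400) = 0.37506.
New p* = 1 − e/c = 1 − 0.37506/2.14632 = 0.82525.

0.825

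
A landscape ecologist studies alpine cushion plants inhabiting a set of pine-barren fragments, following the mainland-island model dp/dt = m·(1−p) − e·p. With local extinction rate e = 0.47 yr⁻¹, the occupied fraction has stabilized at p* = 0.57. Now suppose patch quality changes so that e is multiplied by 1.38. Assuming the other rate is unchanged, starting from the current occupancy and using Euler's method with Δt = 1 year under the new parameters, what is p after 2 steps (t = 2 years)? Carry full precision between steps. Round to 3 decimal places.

Balance m(1−p*) = e·p* gives m = e·p*/(1−p*) = 0.47×0.57000/0.43000 = 0.62302.
Starting from p₀ = 0.57000; update p ← p + (dp/dt)·Δt with the new parameters.
  1  |  dp/dt·Δt = -0.101802  |  p_1 = 0.468198
  2  |  dp/dt·Δt = +0.027652  |  p_2 = 0.495850

0.496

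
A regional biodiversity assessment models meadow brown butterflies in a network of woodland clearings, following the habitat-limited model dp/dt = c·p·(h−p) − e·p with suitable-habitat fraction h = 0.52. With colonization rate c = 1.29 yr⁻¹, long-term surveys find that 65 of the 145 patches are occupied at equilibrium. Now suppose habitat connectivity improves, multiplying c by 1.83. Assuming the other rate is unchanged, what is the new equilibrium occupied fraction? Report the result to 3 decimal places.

Observed p* = 65/145 = 0.44828.
Balance c(h−p*) = e gives e = 1.29×(0.52 − 0.44828) = 0.09252.
New p* = 0.52 − e/c = 0.52 − 0.09252/2.36070 = 0.48081.

0.481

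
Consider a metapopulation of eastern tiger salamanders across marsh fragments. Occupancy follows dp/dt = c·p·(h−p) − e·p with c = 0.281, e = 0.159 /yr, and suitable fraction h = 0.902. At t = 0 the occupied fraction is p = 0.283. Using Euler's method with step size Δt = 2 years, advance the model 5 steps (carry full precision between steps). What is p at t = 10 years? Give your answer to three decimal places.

0.315

Update rule: p ← p + [c·p·(h−p) − e·p]·Δt with Δt = 2.
  1  |  dp/dt·Δt = +0.008455  |  p_1 = 0.291455
  2  |  dp/dt·Δt = +0.007323  |  p_2 = 0.298779
  3  |  dp/dt·Δt = +0.006277  |  p_3 = 0.305056
  4  |  dp/dt·Δt = +0.005333  |  p_4 = 0.310389
  5  |  dp/dt·Δt = +0.004496  |  p_5 = 0.314885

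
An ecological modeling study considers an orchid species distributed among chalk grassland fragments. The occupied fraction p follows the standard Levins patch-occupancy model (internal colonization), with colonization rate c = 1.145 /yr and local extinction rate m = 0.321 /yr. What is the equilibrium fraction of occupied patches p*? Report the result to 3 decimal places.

At equilibrium, colonization balances extinction: c·p*·(1−p*) = m·p*.
So p* = 1 − m/c = 1 − 0.321/1.145 = 1 − 0.2803 = 0.7197.

0.720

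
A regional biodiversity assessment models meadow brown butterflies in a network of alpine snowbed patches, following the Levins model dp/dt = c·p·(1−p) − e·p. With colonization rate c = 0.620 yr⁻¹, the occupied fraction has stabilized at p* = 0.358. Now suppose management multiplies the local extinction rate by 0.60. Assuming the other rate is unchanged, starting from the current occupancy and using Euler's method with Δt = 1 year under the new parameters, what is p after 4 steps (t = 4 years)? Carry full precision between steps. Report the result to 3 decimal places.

0.543

Balance c(1−p*) = e gives e = 0.620×(1 − 0.35800) = 0.39804.
Starting from p₀ = 0.35800; update p ← p + (dp/dt)·Δt with the new parameters.
  1  |  dp/dt·Δt = +0.056999  |  p_1 = 0.414999
  2  |  dp/dt·Δt = +0.051409  |  p_2 = 0.466408
  3  |  dp/dt·Δt = +0.042911  |  p_3 = 0.509319
  4  |  dp/dt·Δt = +0.033309  |  p_4 = 0.542627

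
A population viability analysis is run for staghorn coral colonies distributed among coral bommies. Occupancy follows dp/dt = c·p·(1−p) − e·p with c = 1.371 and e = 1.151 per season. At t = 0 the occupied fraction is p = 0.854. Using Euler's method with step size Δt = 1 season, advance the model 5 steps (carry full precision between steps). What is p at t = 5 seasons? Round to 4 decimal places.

0.0728

Update rule: p ← p + [c·p·(1−p) − e·p]·Δt with Δt = 1.
p: 0.85400 → 0.04199  (Δp = -0.81201)
p: 0.04199 → 0.04881  (Δp = +0.00682)
p: 0.04881 → 0.05628  (Δp = +0.00747)
p: 0.05628 → 0.06432  (Δp = +0.00804)
p: 0.06432 → 0.07280  (Δp = +0.00848)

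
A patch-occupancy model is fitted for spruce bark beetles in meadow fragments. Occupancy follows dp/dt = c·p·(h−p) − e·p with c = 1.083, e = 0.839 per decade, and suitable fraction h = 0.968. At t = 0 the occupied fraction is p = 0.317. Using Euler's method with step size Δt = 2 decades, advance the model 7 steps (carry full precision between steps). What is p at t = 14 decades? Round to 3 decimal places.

0.194

Update rule: p ← p + [c·p·(h−p) − e·p]·Δt with Δt = 2.
  1  |  dp/dt·Δt = -0.084935  |  p_1 = 0.232065
  2  |  dp/dt·Δt = -0.019485  |  p_2 = 0.212580
  3  |  dp/dt·Δt = -0.008877  |  p_3 = 0.203702
  4  |  dp/dt·Δt = -0.004590  |  p_4 = 0.199113
  5  |  dp/dt·Δt = -0.002507  |  p_5 = 0.196606
  6  |  dp/dt·Δt = -0.001408  |  p_6 = 0.195198
  7  |  dp/dt·Δt = -0.000802  |  p_7 = 0.194396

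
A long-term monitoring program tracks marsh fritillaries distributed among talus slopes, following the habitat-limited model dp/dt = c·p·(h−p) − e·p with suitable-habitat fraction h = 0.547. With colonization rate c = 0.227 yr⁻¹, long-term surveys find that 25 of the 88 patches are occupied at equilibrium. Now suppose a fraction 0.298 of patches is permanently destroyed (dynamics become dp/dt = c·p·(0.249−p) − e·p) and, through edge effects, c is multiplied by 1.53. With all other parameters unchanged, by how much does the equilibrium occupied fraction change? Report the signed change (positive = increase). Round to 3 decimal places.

-0.207

Observed p* = 25/88 = 0.28409.
Balance c(h−p*) = e gives e = 0.227×(0.547 − 0.28409) = 0.05968.
New p* = 0.249 − e/c = 0.249 − 0.05968/0.34731 = 0.07717.
Δp* = 0.07717 − 0.28409 = -0.20692.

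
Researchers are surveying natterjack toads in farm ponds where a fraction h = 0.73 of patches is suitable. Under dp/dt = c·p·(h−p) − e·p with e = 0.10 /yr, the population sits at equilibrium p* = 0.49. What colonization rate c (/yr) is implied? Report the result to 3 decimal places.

0.417

At equilibrium c(h−p*) = e, so c = e/(h−p*).
c = 0.10/(0.73 − 0.49) = 0.10/0.2400 = 0.4167.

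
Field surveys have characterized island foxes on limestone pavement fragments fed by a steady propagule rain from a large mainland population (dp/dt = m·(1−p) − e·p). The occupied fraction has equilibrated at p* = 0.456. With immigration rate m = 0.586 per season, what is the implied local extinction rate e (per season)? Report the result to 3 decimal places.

0.699

At equilibrium m(1−p*) = e·p*, so e = m(1−p*)/p*.
e = 0.586 × 0.5440 / 0.456 = 0.6991.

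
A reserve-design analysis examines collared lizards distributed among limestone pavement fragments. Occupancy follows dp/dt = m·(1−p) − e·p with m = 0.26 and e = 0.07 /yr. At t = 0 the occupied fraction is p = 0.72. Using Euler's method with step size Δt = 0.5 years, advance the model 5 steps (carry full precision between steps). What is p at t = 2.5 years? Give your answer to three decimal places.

Update rule: p ← p + [m·(1−p) − e·p]·Δt with Δt = 0.5.
  1  |  dp/dt·Δt = +0.011200  |  p_1 = 0.731200
  2  |  dp/dt·Δt = +0.009352  |  p_2 = 0.740552
  3  |  dp/dt·Δt = +0.007809  |  p_3 = 0.748361
  4  |  dp/dt·Δt = +0.006520  |  p_4 = 0.754881
  5  |  dp/dt·Δt = +0.005445  |  p_5 = 0.760326

0.760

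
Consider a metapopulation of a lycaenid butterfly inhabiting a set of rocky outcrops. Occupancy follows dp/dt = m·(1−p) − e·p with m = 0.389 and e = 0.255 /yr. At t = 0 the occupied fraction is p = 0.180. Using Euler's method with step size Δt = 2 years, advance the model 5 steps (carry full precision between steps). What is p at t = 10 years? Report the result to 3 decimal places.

0.605

Update rule: p ← p + [m·(1−p) − e·p]·Δt with Δt = 2.
p: 0.18000 → 0.72616  (Δp = +0.54616)
p: 0.72616 → 0.56887  (Δp = -0.15729)
p: 0.56887 → 0.61417  (Δp = +0.04530)
p: 0.61417 → 0.60112  (Δp = -0.01305)
p: 0.60112 → 0.60488  (Δp = +0.00376)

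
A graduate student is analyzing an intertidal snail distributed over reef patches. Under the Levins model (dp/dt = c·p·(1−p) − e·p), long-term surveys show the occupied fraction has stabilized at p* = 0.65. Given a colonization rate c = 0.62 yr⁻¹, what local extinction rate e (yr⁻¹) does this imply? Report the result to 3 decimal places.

At equilibrium c(1−p*) = e.
e = 0.62 × (1 − 0.65) = 0.62 × 0.3500 = 0.2170.

0.217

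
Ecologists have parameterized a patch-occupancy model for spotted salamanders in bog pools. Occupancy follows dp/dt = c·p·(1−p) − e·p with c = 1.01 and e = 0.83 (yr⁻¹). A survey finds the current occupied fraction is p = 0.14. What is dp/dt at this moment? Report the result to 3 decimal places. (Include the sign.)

Colonization term: c·p·(1−p) = 1.01×0.14×0.8600 = 0.12160.
Extinction term: e·p = 0.11620.
dp/dt = 0.12160 − 0.11620 = 0.00540.

0.005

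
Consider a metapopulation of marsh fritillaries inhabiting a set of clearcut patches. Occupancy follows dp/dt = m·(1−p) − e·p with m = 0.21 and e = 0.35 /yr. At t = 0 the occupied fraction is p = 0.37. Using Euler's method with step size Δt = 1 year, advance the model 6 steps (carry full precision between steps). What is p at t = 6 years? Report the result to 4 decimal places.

0.3750

Update rule: p ← p + [m·(1−p) − e·p]·Δt with Δt = 1.
t = 1: p = 0.37000 + (+0.00280) = 0.37280
t = 2: p = 0.37280 + (+0.00123) = 0.37403
t = 3: p = 0.37403 + (+0.00054) = 0.37457
t = 4: p = 0.37457 + (+0.00024) = 0.37481
t = 5: p = 0.37481 + (+0.00010) = 0.37492
t = 6: p = 0.37492 + (+0.00005) = 0.37496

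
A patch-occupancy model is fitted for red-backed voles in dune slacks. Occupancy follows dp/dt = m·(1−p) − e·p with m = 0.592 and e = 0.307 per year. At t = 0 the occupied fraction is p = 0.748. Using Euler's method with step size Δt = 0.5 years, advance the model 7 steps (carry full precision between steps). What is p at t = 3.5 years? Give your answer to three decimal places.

Update rule: p ← p + [m·(1−p) − e·p]·Δt with Δt = 0.5.
t = 0.5: p = 0.74800 + (-0.04023) = 0.70777
t = 1: p = 0.70777 + (-0.02214) = 0.68563
t = 1.5: p = 0.68563 + (-0.01219) = 0.67344
t = 2: p = 0.67344 + (-0.00671) = 0.66673
t = 2.5: p = 0.66673 + (-0.00369) = 0.66303
t = 3: p = 0.66303 + (-0.00203) = 0.66100
t = 3.5: p = 0.66100 + (-0.00112) = 0.65988

0.660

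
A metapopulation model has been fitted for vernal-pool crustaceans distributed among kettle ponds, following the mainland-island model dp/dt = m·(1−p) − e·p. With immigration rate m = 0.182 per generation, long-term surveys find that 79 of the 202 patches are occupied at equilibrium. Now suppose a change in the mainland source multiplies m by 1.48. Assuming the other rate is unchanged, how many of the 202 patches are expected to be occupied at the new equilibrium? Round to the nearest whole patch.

Observed p* = 79/202 = 0.39109.
Balance m(1−p*) = e·p* gives e = m(1−p*)/p* = 0.182×0.60891/0.39109 = 0.28337.
New p* = m/(m+e) = 0.26936/(0.26936+0.28337) = 0.48733.
Expected occupied = 202 × 0.48733 = 98.44 ≈ 98.

98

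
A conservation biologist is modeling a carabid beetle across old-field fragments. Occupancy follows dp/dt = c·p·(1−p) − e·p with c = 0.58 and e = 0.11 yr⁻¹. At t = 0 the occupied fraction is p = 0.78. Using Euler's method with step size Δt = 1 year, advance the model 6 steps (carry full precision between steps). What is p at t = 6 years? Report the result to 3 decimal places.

0.810

Update rule: p ← p + [c·p·(1−p) − e·p]·Δt with Δt = 1.
step 1: Δp = +0.01373, p = 0.79373
step 2: Δp = +0.00765, p = 0.80138
step 3: Δp = +0.00417, p = 0.80555
step 4: Δp = +0.00224, p = 0.80779
step 5: Δp = +0.00120, p = 0.80899
step 6: Δp = +0.00064, p = 0.80962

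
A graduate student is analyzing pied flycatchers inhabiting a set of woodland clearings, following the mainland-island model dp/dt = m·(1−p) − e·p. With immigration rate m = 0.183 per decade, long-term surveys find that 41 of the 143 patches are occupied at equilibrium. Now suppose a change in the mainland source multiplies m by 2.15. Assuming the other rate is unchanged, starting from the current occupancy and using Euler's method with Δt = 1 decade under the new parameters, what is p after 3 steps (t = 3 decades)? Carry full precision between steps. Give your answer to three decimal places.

Observed p* = 41/143 = 0.28671.
Balance m(1−p*) = e·p* gives e = m(1−p*)/p* = 0.183×0.71329/0.28671 = 0.45527.
Starting from p₀ = 0.28671; update p ← p + (dp/dt)·Δt with the new parameters.
t = 1: p = 0.28671 + (+0.15011) = 0.43682
t = 2: p = 0.43682 + (+0.02271) = 0.45953
t = 3: p = 0.45953 + (+0.00344) = 0.46297

0.463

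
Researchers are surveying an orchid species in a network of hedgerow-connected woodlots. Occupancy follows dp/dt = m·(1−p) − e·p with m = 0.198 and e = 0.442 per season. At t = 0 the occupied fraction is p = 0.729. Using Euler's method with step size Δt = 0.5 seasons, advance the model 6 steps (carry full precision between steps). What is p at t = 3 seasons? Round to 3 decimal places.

Update rule: p ← p + [m·(1−p) − e·p]·Δt with Δt = 0.5.
t = 0.5: p = 0.72900 + (-0.13428) = 0.59472
t = 1: p = 0.59472 + (-0.09131) = 0.50341
t = 1.5: p = 0.50341 + (-0.06209) = 0.44132
t = 2: p = 0.44132 + (-0.04222) = 0.39910
t = 2.5: p = 0.39910 + (-0.02871) = 0.37039
t = 3: p = 0.37039 + (-0.01952) = 0.35086

0.351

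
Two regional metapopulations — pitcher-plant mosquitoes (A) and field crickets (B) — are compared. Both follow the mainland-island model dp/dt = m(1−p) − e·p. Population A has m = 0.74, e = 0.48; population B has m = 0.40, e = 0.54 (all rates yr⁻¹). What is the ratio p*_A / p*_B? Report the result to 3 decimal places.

A: p*_A = m/(m+e) = 0.74/1.2200 = 0.6066.
B: p*_B = 0.40/0.9400 = 0.4255.
p*_A / p*_B = 0.6066/0.4255 = 1.4254.

1.425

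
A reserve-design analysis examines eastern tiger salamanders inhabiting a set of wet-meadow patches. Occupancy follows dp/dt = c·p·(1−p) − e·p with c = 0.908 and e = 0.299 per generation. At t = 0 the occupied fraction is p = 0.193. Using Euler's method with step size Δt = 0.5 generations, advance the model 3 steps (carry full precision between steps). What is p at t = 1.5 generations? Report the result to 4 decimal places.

Update rule: p ← p + [c·p·(1−p) − e·p]·Δt with Δt = 0.5.
  1  |  dp/dt·Δt = +0.041857  |  p_1 = 0.234857
  2  |  dp/dt·Δt = +0.046472  |  p_2 = 0.281330
  3  |  dp/dt·Δt = +0.049732  |  p_3 = 0.331062

0.3311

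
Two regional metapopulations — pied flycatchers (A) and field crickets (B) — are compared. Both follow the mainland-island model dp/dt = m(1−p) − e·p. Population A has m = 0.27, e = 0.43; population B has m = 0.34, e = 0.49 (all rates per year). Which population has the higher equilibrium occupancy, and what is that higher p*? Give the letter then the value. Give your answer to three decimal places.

A: p*_A = m/(m+e) = 0.27/0.7000 = 0.3857.
B: p*_B = 0.34/0.8300 = 0.4096.
B is higher at 0.4096.

B, 0.410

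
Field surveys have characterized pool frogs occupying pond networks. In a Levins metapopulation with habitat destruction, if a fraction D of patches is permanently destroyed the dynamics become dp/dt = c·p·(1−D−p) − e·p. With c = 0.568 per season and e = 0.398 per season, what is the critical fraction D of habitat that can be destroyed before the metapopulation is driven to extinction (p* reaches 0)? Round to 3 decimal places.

The nontrivial equilibrium is p* = (1−D) − e/c; extinction occurs when this hits zero.
So D_crit = 1 − e/c = 1 − 0.398/0.568 = 1 − 0.7007 = 0.2993.
This equals the undisturbed p*, a classic result of Lande's extension.

0.299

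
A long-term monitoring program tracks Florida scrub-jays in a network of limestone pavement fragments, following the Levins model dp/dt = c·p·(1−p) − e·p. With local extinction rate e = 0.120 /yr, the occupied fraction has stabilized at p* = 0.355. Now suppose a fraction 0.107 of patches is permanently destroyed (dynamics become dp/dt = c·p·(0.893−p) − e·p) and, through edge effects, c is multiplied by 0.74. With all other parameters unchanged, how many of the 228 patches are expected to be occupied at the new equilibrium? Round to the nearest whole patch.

Balance c(1−p*) = e gives c = e/(1 − 0.35500) = 0.120/0.64500 = 0.18605.
New p* = 0.893 − e/c = 0.893 − 0.12000/0.13768 = 0.02141.
Expected occupied = 228 × 0.02141 = 4.88 ≈ 5.

5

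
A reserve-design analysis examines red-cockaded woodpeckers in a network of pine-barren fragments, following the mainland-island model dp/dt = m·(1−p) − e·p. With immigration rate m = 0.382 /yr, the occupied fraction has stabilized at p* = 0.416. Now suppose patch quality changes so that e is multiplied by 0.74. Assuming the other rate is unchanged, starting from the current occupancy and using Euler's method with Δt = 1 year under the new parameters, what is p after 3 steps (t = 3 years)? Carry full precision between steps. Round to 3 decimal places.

Balance m(1−p*) = e·p* gives e = m(1−p*)/p* = 0.382×0.58400/0.41600 = 0.53627.
Starting from p₀ = 0.41600; update p ← p + (dp/dt)·Δt with the new parameters.
t = 1: p = 0.41600 + (+0.05800) = 0.47400
t = 2: p = 0.47400 + (+0.01283) = 0.48683
t = 3: p = 0.48683 + (+0.00284) = 0.48967

0.490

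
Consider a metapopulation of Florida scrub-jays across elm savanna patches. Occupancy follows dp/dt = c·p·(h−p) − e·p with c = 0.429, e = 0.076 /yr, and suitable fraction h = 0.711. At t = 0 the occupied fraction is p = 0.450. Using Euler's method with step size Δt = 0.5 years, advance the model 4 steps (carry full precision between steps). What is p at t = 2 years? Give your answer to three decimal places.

Update rule: p ← p + [c·p·(h−p) − e·p]·Δt with Δt = 0.5.
step 1: Δp = +0.00809, p = 0.45809
step 2: Δp = +0.00744, p = 0.46554
step 3: Δp = +0.00682, p = 0.47236
step 4: Δp = +0.00623, p = 0.47859

0.479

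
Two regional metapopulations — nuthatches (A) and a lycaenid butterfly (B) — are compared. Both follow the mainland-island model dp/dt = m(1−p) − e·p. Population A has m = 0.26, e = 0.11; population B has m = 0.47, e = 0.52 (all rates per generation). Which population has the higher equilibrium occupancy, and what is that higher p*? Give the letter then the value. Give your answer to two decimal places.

A, 0.70

A: p*_A = m/(m+e) = 0.26/0.3700 = 0.7027.
B: p*_B = 0.47/0.9900 = 0.4747.
A is higher at 0.7027.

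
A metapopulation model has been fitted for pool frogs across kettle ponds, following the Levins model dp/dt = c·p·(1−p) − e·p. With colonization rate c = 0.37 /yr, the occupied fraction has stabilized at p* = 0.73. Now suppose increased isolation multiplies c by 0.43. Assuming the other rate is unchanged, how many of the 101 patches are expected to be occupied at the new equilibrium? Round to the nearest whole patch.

38

Balance c(1−p*) = e gives e = 0.37×(1 − 0.73000) = 0.09990.
New p* = 1 − e/c = 1 − 0.09990/0.15910 = 0.37209.
Expected occupied = 101 × 0.37209 = 37.58 ≈ 38.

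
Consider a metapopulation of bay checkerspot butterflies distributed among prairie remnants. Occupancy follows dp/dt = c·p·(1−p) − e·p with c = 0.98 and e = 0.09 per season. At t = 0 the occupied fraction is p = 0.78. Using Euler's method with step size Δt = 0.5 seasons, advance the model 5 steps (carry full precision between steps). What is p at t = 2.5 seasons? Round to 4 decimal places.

Update rule: p ← p + [c·p·(1−p) − e·p]·Δt with Δt = 0.5.
t = 0.5: p = 0.78000 + (+0.04898) = 0.82898
t = 1: p = 0.82898 + (+0.03216) = 0.86115
t = 1.5: p = 0.86115 + (+0.01984) = 0.88099
t = 2: p = 0.88099 + (+0.01173) = 0.89272
t = 2.5: p = 0.89272 + (+0.00676) = 0.89947

0.8995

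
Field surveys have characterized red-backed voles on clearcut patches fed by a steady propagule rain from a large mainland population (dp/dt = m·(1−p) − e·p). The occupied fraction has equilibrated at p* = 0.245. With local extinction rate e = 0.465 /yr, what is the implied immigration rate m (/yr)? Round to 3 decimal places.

0.151

At equilibrium m(1−p*) = e·p*, so m = e·p*/(1−p*).
m = 0.465 × 0.245 / 0.7550 = 0.1139/0.7550 = 0.1509.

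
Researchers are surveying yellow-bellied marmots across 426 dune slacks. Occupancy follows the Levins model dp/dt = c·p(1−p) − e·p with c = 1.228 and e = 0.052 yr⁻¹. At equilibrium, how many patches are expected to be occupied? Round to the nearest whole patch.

p* = 1 − e/c = 1 − 0.052/1.228 = 0.9577.
Expected occupied patches = N × p* = 426 × 0.9577 = 407.96 ≈ 408.

408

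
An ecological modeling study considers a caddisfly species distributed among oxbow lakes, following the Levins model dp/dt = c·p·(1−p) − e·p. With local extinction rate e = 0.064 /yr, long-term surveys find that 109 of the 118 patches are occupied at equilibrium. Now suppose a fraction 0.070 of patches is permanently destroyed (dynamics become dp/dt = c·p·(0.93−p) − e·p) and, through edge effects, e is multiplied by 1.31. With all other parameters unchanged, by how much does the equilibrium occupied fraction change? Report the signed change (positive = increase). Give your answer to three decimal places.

-0.094

Observed p* = 109/118 = 0.92373.
Balance c(1−p*) = e gives c = e/(1 − 0.92373) = 0.064/0.07627 = 0.83912.
New p* = 0.93 − e/c = 0.93 − 0.08384/0.83912 = 0.83009.
Δp* = 0.83009 − 0.92373 = -0.09364.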